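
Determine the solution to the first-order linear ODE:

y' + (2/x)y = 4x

Using integrating factor method:

General solution: y = x^2 + Cx^(-2)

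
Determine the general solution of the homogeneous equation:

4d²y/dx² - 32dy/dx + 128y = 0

Characteristic equation: 4r² - 32r + 128 = 0
Divide by 4: r² - 8r + 32 = 0
Roots: r = 4 ± 4i (complex conjugates)
General solution: y = e^(4x)(C₁cos(4x) + C₂sin(4x))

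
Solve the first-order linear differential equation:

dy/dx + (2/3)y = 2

Using integrating factor method:

General solution: y = 3 + Ce^(-2x/3)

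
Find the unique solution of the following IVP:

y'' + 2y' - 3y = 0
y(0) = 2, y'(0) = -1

General solution: y = C₁e^x + C₂e^(-3x)
Applying ICs: C₁ = 5/4, C₂ = 3/4
Particular solution: y = (5/4)e^x + (3/4)e^(-3x)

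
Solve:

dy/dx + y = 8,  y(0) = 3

General solution: y = 8 + Ce^(-x)
Applying y(0) = 3: C = 3 - 8 = -5
Particular solution: y = 8 - 5e^(-x)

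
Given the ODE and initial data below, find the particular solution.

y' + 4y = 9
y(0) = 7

General solution: y = 9/4 + Ce^(-4x)
Applying y(0) = 7: C = 7 - 9/4 = 19/4
Particular solution: y = 9/4 + (19/4)e^(-4x)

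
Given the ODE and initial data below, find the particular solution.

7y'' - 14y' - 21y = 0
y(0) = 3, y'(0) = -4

General solution: y = C₁e^(3x) + C₂e^(-x)
Applying ICs: C₁ = -1/4, C₂ = 13/4
Particular solution: y = -(1/4)e^(3x) + (13/4)e^(-x)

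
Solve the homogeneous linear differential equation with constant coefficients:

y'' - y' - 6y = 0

Characteristic equation: r² - r - 6 = 0
Roots: r = 3, -2 (distinct real)
General solution: y = C₁e^(3x) + C₂e^(-2x)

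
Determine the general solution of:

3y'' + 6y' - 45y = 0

Characteristic equation: 3r² + 6r - 45 = 0
Divide by 3: r² + 2r - 15 = 0
Roots: r = 3, -5 (distinct real)
General solution: y = C₁e^(3x) + C₂e^(-5x)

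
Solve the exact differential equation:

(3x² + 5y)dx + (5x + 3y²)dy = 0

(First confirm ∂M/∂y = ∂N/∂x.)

Verify exactness: ∂M/∂y = ∂N/∂x ✓
Find F(x,y) such that ∂F/∂x = M, ∂F/∂y = N
Solution: x³ + 5xy + y³ = C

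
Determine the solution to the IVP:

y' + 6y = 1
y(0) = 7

General solution: y = 1/6 + Ce^(-6x)
Applying y(0) = 7: C = 7 - 1/6 = 41/6
Particular solution: y = 1/6 + (41/6)e^(-6x)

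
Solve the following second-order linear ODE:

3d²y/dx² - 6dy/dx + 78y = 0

Characteristic equation: 3r² - 6r + 78 = 0
Divide by 3: r² - 2r + 26 = 0
Roots: r = 1 ± 5i (complex conjugates)
General solution: y = e^x(C₁cos(5x) + C₂sin(5x))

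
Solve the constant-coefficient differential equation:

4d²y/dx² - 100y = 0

Characteristic equation: 4r² - 100 = 0
Divide by 4: r² - 25 = 0
Roots: r = 5, -5 (distinct real)
General solution: y = C₁e^(5x) + C₂e^(-5x)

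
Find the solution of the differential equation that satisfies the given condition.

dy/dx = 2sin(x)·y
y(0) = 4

General solution: y = Ce^(-2cos(x))
Applying IC y(0) = 4:
Particular solution: y = 4e^(2(1-cos(x)))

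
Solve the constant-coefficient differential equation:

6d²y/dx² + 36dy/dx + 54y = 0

Characteristic equation: 6r² + 36r + 54 = 0
Divide by 6: r² + 6r + 9 = 0
Factored: (r + 3)² = 0
Repeated root: r = -3
General solution: y = (C₁ + C₂x)e^(-3x)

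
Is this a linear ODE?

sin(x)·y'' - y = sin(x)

Yes. Linear (y and its derivatives appear to the first power only, no products of y terms)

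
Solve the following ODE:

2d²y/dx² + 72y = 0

Characteristic equation: 2r² + 72 = 0
Divide by 2: r² + 36 = 0
Roots: r = ±6i (complex conjugates)
General solution: y = C₁cos(6x) + C₂sin(6x)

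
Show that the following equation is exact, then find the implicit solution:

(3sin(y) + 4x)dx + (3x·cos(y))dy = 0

Verify exactness: ∂M/∂y = ∂N/∂x ✓
Find F(x,y) such that ∂F/∂x = M, ∂F/∂y = N
Solution: 3x·sin(y) + 2x² = C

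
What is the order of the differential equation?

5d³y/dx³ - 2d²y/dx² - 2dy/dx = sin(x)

The order is 3 (highest derivative is of order 3).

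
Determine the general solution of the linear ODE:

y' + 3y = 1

Using integrating factor method:

General solution: y = 1/3 + Ce^(-3x)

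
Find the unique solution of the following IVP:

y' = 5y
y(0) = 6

General solution: y = Ce^(5x)
Applying IC y(0) = 6:
Particular solution: y = 6e^(5x)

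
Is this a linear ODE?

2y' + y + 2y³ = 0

No. Nonlinear (y³ term)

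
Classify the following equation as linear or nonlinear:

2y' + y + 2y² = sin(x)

Nonlinear (y² term)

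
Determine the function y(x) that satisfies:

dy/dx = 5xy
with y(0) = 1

General solution: y = Ce^(5x²/2)
Applying IC y(0) = 1:
Particular solution: y = e^(5x²/2)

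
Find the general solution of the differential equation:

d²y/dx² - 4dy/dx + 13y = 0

Characteristic equation: r² - 4r + 13 = 0
Roots: r = 2 ± 3i (complex conjugates)
General solution: y = e^(2x)(C₁cos(3x) + C₂sin(3x))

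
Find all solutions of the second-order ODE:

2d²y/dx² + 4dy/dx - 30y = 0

Characteristic equation: 2r² + 4r - 30 = 0
Divide by 2: r² + 2r - 15 = 0
Roots: r = 3, -5 (distinct real)
General solution: y = C₁e^(3x) + C₂e^(-5x)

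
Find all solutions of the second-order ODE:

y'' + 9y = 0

Characteristic equation: r² + 9 = 0
Roots: r = ±3i (complex conjugates)
General solution: y = C₁cos(3x) + C₂sin(3x)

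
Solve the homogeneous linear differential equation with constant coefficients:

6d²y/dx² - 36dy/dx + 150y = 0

Characteristic equation: 6r² - 36r + 150 = 0
Divide by 6: r² - 6r + 25 = 0
Roots: r = 3 ± 4i (complex conjugates)
General solution: y = e^(3x)(C₁cos(4x) + C₂sin(4x))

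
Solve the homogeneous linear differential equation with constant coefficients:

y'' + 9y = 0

Characteristic equation: r² + 9 = 0
Roots: r = ±3i (complex conjugates)
General solution: y = C₁cos(3x) + C₂sin(3x)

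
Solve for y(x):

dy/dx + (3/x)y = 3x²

Using integrating factor method:

General solution: y = (1/2)x^3 + Cx^(-3)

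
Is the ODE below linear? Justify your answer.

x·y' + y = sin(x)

Yes. Linear (y and its derivatives appear to the first power only, no products of y terms)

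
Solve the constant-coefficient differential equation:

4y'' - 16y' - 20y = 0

Characteristic equation: 4r² - 16r - 20 = 0
Divide by 4: r² - 4r - 5 = 0
Roots: r = 5, -1 (distinct real)
General solution: y = C₁e^(5x) + C₂e^(-x)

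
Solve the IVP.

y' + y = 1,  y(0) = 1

General solution: y = 1 + Ce^(-x)
Applying y(0) = 1: C = 1 - 1 = 0
Particular solution: y = 1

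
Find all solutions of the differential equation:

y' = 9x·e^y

Separating variables and integrating:
-e^(-y) = 9x²/2 + C

General solution: y = -ln(C - 9x²/2)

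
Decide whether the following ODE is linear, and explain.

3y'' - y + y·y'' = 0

Nonlinear (y·y'' term)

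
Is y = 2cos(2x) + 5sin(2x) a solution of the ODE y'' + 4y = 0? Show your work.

Verification:
y'' = -8cos(2x) - 20sin(2x)
y'' + 4y = 0 ✓

Yes, it is a solution.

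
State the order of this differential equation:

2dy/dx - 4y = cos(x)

The order is 1 (highest derivative is of order 1).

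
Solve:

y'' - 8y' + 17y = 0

Characteristic equation: r² - 8r + 17 = 0
Roots: r = 4 ± i (complex conjugates)
General solution: y = e^(4x)(C₁cos(x) + C₂sin(x))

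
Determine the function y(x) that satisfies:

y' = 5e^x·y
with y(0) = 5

General solution: y = Ce^(5e^x)
Applying IC y(0) = 5:
Particular solution: y = 5e^(5(e^x - 1))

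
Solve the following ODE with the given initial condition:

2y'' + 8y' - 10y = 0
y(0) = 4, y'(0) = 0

General solution: y = C₁e^x + C₂e^(-5x)
Applying ICs: C₁ = 10/3, C₂ = 2/3
Particular solution: y = (10/3)e^x + (2/3)e^(-5x)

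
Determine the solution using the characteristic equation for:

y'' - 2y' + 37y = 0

Characteristic equation: r² - 2r + 37 = 0
Roots: r = 1 ± 6i (complex conjugates)
General solution: y = e^x(C₁cos(6x) + C₂sin(6x))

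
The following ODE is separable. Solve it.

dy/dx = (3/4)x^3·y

Separating variables and integrating:
ln|y| = 3x^4/16 + C

General solution: y = Ce^(3x^4/16)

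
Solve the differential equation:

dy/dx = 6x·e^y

Separating variables and integrating:
-e^(-y) = 3x² + C

General solution: y = -ln(C - 3x²)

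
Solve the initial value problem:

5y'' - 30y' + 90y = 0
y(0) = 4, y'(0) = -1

General solution: y = e^(3x)(C₁cos(3x) + C₂sin(3x))
Complex roots r = 3 ± 3i
Applying ICs: C₁ = 4, C₂ = -13/3
Particular solution: y = e^(3x)(4cos(3x) - (13/3)sin(3x))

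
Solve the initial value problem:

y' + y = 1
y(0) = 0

General solution: y = 1 + Ce^(-x)
Applying y(0) = 0: C = 0 - 1 = -1
Particular solution: y = 1 - e^(-x)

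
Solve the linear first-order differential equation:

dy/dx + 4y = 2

Using integrating factor method:

General solution: y = 1/2 + Ce^(-4x)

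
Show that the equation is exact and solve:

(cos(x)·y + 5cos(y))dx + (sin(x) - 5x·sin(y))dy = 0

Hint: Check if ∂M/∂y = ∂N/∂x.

Verify exactness: ∂M/∂y = ∂N/∂x ✓
Find F(x,y) such that ∂F/∂x = M, ∂F/∂y = N
Solution: sin(x)·y + 5x·cos(y) = C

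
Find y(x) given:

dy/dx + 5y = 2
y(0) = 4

General solution: y = 2/5 + Ce^(-5x)
Applying y(0) = 4: C = 4 - 2/5 = 18/5
Particular solution: y = 2/5 + (18/5)e^(-5x)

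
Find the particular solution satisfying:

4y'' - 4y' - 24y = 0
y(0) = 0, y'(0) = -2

General solution: y = C₁e^(3x) + C₂e^(-2x)
Applying ICs: C₁ = -2/5, C₂ = 2/5
Particular solution: y = -(2/5)e^(3x) + (2/5)e^(-2x)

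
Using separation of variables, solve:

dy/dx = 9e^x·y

Separating variables and integrating:
ln|y| = 9e^x + C

General solution: y = Ce^(9e^x)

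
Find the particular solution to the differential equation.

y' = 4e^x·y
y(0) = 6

General solution: y = Ce^(4e^x)
Applying IC y(0) = 6:
Particular solution: y = 6e^(4(e^x - 1))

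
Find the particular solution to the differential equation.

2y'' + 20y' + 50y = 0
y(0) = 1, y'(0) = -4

General solution: y = (C₁ + C₂x)e^(-5x)
Repeated root r = -5
Applying ICs: C₁ = 1, C₂ = 1
Particular solution: y = (1 + x)e^(-5x)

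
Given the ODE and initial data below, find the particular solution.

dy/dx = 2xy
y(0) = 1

General solution: y = Ce^(x²)
Applying IC y(0) = 1:
Particular solution: y = e^(x²)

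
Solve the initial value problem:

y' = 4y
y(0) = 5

General solution: y = Ce^(4x)
Applying IC y(0) = 5:
Particular solution: y = 5e^(4x)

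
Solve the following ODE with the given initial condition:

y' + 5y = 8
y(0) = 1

General solution: y = 8/5 + Ce^(-5x)
Applying y(0) = 1: C = 1 - 8/5 = -3/5
Particular solution: y = 8/5 - (3/5)e^(-5x)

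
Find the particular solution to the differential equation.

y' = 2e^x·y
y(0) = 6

General solution: y = Ce^(2e^x)
Applying IC y(0) = 6:
Particular solution: y = 6e^(2(e^x - 1))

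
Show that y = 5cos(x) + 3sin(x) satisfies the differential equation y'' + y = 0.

Verification:
y'' = -5cos(x) - 3sin(x)
y'' + y = 0 ✓

Yes, it is a solution.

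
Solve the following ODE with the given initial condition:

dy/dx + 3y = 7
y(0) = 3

General solution: y = 7/3 + Ce^(-3x)
Applying y(0) = 3: C = 3 - 7/3 = 2/3
Particular solution: y = 7/3 + (2/3)e^(-3x)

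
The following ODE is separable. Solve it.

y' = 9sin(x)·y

Separating variables and integrating:
ln|y| = -9cos(x) + C

General solution: y = Ce^(-9cos(x))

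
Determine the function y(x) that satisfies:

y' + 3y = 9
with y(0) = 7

General solution: y = 3 + Ce^(-3x)
Applying y(0) = 7: C = 7 - 3 = 4
Particular solution: y = 3 + 4e^(-3x)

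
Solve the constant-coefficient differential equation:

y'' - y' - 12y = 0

Characteristic equation: r² - r - 12 = 0
Roots: r = 4, -3 (distinct real)
General solution: y = C₁e^(4x) + C₂e^(-3x)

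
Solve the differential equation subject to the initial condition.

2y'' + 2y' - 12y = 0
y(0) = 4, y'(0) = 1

General solution: y = C₁e^(2x) + C₂e^(-3x)
Applying ICs: C₁ = 13/5, C₂ = 7/5
Particular solution: y = (13/5)e^(2x) + (7/5)e^(-3x)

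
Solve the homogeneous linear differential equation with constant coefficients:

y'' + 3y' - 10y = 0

Characteristic equation: r² + 3r - 10 = 0
Roots: r = 2, -5 (distinct real)
General solution: y = C₁e^(2x) + C₂e^(-5x)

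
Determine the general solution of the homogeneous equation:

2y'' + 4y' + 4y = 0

Characteristic equation: 2r² + 4r + 4 = 0
Divide by 2: r² + 2r + 2 = 0
Roots: r = -1 ± i (complex conjugates)
General solution: y = e^(-x)(C₁cos(x) + C₂sin(x))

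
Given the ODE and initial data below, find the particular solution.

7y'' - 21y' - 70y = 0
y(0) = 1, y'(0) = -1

General solution: y = C₁e^(5x) + C₂e^(-2x)
Applying ICs: C₁ = 1/7, C₂ = 6/7
Particular solution: y = (1/7)e^(5x) + (6/7)e^(-2x)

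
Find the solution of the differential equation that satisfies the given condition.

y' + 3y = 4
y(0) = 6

General solution: y = 4/3 + Ce^(-3x)
Applying y(0) = 6: C = 6 - 4/3 = 14/3
Particular solution: y = 4/3 + (14/3)e^(-3x)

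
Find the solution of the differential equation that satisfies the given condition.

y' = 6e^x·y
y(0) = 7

General solution: y = Ce^(6e^x)
Applying IC y(0) = 7:
Particular solution: y = 7e^(6(e^x - 1))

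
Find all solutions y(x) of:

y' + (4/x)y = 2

Using integrating factor method:

General solution: y = (2/5)x + Cx^(-4)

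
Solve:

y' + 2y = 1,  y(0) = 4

General solution: y = 1/2 + Ce^(-2x)
Applying y(0) = 4: C = 4 - 1/2 = 7/2
Particular solution: y = 1/2 + (7/2)e^(-2x)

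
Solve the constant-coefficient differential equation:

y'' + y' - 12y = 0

Characteristic equation: r² + r - 12 = 0
Roots: r = 3, -4 (distinct real)
General solution: y = C₁e^(3x) + C₂e^(-4x)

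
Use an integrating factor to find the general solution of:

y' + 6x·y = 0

Using integrating factor method:

General solution: y = Ce^(-3x^2)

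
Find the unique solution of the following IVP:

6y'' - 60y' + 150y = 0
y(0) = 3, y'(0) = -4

General solution: y = (C₁ + C₂x)e^(5x)
Repeated root r = 5
Applying ICs: C₁ = 3, C₂ = -19
Particular solution: y = (3 - 19x)e^(5x)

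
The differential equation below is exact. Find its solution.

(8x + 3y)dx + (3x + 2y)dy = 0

Verify exactness: ∂M/∂y = ∂N/∂x ✓
Find F(x,y) such that ∂F/∂x = M, ∂F/∂y = N
Solution: 4x² + 3xy + y² = C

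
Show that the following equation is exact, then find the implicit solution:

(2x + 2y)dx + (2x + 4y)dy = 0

Verify exactness: ∂M/∂y = ∂N/∂x ✓
Find F(x,y) such that ∂F/∂x = M, ∂F/∂y = N
Solution: x² + 2xy + 2y² = C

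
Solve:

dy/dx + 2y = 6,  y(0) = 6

General solution: y = 3 + Ce^(-2x)
Applying y(0) = 6: C = 6 - 3 = 3
Particular solution: y = 3 + 3e^(-2x)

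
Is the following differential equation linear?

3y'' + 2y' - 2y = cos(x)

Yes. Linear (y and its derivatives appear to the first power only, no products of y terms)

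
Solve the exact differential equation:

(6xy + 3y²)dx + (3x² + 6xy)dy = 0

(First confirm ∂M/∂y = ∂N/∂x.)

Verify exactness: ∂M/∂y = ∂N/∂x ✓
Find F(x,y) such that ∂F/∂x = M, ∂F/∂y = N
Solution: 3x²y + 3xy² = C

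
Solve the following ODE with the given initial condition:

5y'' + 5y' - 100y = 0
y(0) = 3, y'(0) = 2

General solution: y = C₁e^(4x) + C₂e^(-5x)
Applying ICs: C₁ = 17/9, C₂ = 10/9
Particular solution: y = (17/9)e^(4x) + (10/9)e^(-5x)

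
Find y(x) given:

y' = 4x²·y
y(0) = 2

General solution: y = Ce^(4x³/3)
Applying IC y(0) = 2:
Particular solution: y = 2e^(4x³/3)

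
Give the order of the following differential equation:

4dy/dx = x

The order is 1 (highest derivative is of order 1).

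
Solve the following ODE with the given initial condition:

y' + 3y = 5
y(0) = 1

General solution: y = 5/3 + Ce^(-3x)
Applying y(0) = 1: C = 1 - 5/3 = -2/3
Particular solution: y = 5/3 - (2/3)e^(-3x)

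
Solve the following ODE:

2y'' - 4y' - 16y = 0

Characteristic equation: 2r² - 4r - 16 = 0
Divide by 2: r² - 2r - 8 = 0
Roots: r = 4, -2 (distinct real)
General solution: y = C₁e^(4x) + C₂e^(-2x)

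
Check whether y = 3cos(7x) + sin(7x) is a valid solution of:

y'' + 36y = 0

Verification:
y'' = -147cos(7x) - 49sin(7x)
y'' + 36y ≠ 0 (frequency mismatch: got 49 instead of 36)

No, it is not a solution.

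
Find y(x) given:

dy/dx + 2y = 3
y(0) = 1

General solution: y = 3/2 + Ce^(-2x)
Applying y(0) = 1: C = 1 - 3/2 = -1/2
Particular solution: y = 3/2 - (1/2)e^(-2x)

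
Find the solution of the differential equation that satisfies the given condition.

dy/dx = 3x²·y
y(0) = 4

General solution: y = Ce^(x³)
Applying IC y(0) = 4:
Particular solution: y = 4e^(x³)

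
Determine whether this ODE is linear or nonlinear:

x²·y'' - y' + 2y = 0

Linear (y and its derivatives appear to the first power only, no products of y terms)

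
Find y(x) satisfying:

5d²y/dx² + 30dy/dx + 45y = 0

Characteristic equation: 5r² + 30r + 45 = 0
Divide by 5: r² + 6r + 9 = 0
Factored: (r + 3)² = 0
Repeated root: r = -3
General solution: y = (C₁ + C₂x)e^(-3x)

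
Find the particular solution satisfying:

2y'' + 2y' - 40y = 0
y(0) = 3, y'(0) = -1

General solution: y = C₁e^(4x) + C₂e^(-5x)
Applying ICs: C₁ = 14/9, C₂ = 13/9
Particular solution: y = (14/9)e^(4x) + (13/9)e^(-5x)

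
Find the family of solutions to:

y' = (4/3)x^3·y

Separating variables and integrating:
ln|y| = x^4/3 + C

General solution: y = Ce^(x^4/3)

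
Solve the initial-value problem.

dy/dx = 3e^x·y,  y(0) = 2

General solution: y = Ce^(3e^x)
Applying IC y(0) = 2:
Particular solution: y = 2e^(3(e^x - 1))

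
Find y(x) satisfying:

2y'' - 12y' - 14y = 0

Characteristic equation: 2r² - 12r - 14 = 0
Divide by 2: r² - 6r - 7 = 0
Roots: r = 7, -1 (distinct real)
General solution: y = C₁e^(7x) + C₂e^(-x)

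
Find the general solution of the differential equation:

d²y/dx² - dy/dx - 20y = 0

Characteristic equation: r² - r - 20 = 0
Roots: r = 5, -4 (distinct real)
General solution: y = C₁e^(5x) + C₂e^(-4x)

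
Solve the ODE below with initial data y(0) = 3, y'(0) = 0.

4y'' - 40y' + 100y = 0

General solution: y = (C₁ + C₂x)e^(5x)
Repeated root r = 5
Applying ICs: C₁ = 3, C₂ = -15
Particular solution: y = (3 - 15x)e^(5x)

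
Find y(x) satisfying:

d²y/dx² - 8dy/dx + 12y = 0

Characteristic equation: r² - 8r + 12 = 0
Roots: r = 2, 6 (distinct real)
General solution: y = C₁e^(2x) + C₂e^(6x)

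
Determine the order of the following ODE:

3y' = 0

The order is 1 (highest derivative is of order 1).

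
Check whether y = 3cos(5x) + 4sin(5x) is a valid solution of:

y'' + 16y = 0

Verification:
y'' = -75cos(5x) - 100sin(5x)
y'' + 16y ≠ 0 (frequency mismatch: got 25 instead of 16)

No, it is not a solution.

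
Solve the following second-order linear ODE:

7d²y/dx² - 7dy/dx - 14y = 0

Characteristic equation: 7r² - 7r - 14 = 0
Divide by 7: r² - r - 2 = 0
Roots: r = 2, -1 (distinct real)
General solution: y = C₁e^(2x) + C₂e^(-x)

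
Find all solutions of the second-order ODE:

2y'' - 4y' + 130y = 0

Characteristic equation: 2r² - 4r + 130 = 0
Divide by 2: r² - 2r + 65 = 0
Roots: r = 1 ± 8i (complex conjugates)
General solution: y = e^x(C₁cos(8x) + C₂sin(8x))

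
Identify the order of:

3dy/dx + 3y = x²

The order is 1 (highest derivative is of order 1).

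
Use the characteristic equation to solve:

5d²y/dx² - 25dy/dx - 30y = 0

Characteristic equation: 5r² - 25r - 30 = 0
Divide by 5: r² - 5r - 6 = 0
Roots: r = 6, -1 (distinct real)
General solution: y = C₁e^(6x) + C₂e^(-x)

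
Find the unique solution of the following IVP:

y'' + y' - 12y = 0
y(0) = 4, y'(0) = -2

General solution: y = C₁e^(3x) + C₂e^(-4x)
Applying ICs: C₁ = 2, C₂ = 2
Particular solution: y = 2e^(3x) + 2e^(-4x)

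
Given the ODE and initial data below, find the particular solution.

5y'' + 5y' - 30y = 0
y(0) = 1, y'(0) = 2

General solution: y = C₁e^(2x) + C₂e^(-3x)
Applying ICs: C₁ = 1, C₂ = 0
Particular solution: y = e^(2x)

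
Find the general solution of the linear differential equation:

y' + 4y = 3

Using integrating factor method:

General solution: y = 3/4 + Ce^(-4x)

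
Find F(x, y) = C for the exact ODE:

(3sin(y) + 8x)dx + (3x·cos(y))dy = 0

Verify exactness: ∂M/∂y = ∂N/∂x ✓
Find F(x,y) such that ∂F/∂x = M, ∂F/∂y = N
Solution: 3x·sin(y) + 4x² = C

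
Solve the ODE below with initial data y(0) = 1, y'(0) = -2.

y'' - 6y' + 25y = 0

General solution: y = e^(3x)(C₁cos(4x) + C₂sin(4x))
Complex roots r = 3 ± 4i
Applying ICs: C₁ = 1, C₂ = -5/4
Particular solution: y = e^(3x)(cos(4x) - (5/4)sin(4x))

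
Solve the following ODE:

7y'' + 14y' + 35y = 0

Characteristic equation: 7r² + 14r + 35 = 0
Divide by 7: r² + 2r + 5 = 0
Roots: r = -1 ± 2i (complex conjugates)
General solution: y = e^(-x)(C₁cos(2x) + C₂sin(2x))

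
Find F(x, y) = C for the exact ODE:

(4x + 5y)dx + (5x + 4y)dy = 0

Verify exactness: ∂M/∂y = ∂N/∂x ✓
Find F(x,y) such that ∂F/∂x = M, ∂F/∂y = N
Solution: 2x² + 5xy + 2y² = C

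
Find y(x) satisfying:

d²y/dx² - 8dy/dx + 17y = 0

Characteristic equation: r² - 8r + 17 = 0
Roots: r = 4 ± i (complex conjugates)
General solution: y = e^(4x)(C₁cos(x) + C₂sin(x))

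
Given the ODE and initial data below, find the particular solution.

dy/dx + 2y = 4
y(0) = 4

General solution: y = 2 + Ce^(-2x)
Applying y(0) = 4: C = 4 - 2 = 2
Particular solution: y = 2 + 2e^(-2x)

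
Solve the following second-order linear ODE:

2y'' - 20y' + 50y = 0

Characteristic equation: 2r² - 20r + 50 = 0
Divide by 2: r² - 10r + 25 = 0
Factored: (r - 5)² = 0
Repeated root: r = 5
General solution: y = (C₁ + C₂x)e^(5x)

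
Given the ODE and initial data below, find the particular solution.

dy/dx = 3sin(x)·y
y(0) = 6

General solution: y = Ce^(-3cos(x))
Applying IC y(0) = 6:
Particular solution: y = 6e^(3(1-cos(x)))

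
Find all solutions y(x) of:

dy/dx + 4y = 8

Using integrating factor method:

General solution: y = 2 + Ce^(-4x)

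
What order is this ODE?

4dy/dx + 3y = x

The order is 1 (highest derivative is of order 1).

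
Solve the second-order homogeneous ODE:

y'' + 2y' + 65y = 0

Characteristic equation: r² + 2r + 65 = 0
Roots: r = -1 ± 8i (complex conjugates)
General solution: y = e^(-x)(C₁cos(8x) + C₂sin(8x))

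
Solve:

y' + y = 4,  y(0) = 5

General solution: y = 4 + Ce^(-x)
Applying y(0) = 5: C = 5 - 4 = 1
Particular solution: y = 4 + e^(-x)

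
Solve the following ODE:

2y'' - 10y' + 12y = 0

Characteristic equation: 2r² - 10r + 12 = 0
Divide by 2: r² - 5r + 6 = 0
Roots: r = 2, 3 (distinct real)
General solution: y = C₁e^(2x) + C₂e^(3x)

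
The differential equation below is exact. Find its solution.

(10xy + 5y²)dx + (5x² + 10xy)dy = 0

Verify exactness: ∂M/∂y = ∂N/∂x ✓
Find F(x,y) such that ∂F/∂x = M, ∂F/∂y = N
Solution: 5x²y + 5xy² = C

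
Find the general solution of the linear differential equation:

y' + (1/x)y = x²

Using integrating factor method:

General solution: y = (1/4)x^3 + C/x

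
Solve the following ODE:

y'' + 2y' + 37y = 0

Characteristic equation: r² + 2r + 37 = 0
Roots: r = -1 ± 6i (complex conjugates)
General solution: y = e^(-x)(C₁cos(6x) + C₂sin(6x))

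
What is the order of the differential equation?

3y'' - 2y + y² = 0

The order is 2 (highest derivative is of order 2).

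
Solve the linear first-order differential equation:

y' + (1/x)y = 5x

Using integrating factor method:

General solution: y = (5/3)x^2 + C/x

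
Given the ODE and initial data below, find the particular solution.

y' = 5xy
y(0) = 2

General solution: y = Ce^(5x²/2)
Applying IC y(0) = 2:
Particular solution: y = 2e^(5x²/2)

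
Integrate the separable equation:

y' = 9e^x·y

Separating variables and integrating:
ln|y| = 9e^x + C

General solution: y = Ce^(9e^x)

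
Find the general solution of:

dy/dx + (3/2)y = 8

Using integrating factor method:

General solution: y = 16/3 + Ce^(-3x/2)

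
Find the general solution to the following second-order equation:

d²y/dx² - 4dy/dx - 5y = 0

Characteristic equation: r² - 4r - 5 = 0
Roots: r = 5, -1 (distinct real)
General solution: y = C₁e^(5x) + C₂e^(-x)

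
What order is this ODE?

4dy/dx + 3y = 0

The order is 1 (highest derivative is of order 1).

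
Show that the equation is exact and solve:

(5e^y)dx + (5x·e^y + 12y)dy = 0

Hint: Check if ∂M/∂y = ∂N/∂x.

Verify exactness: ∂M/∂y = ∂N/∂x ✓
Find F(x,y) such that ∂F/∂x = M, ∂F/∂y = N
Solution: 5x·e^y + 6y² = C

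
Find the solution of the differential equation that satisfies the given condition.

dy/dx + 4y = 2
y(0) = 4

General solution: y = 1/2 + Ce^(-4x)
Applying y(0) = 4: C = 4 - 1/2 = 7/2
Particular solution: y = 1/2 + (7/2)e^(-4x)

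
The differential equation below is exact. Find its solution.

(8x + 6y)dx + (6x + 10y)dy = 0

Verify exactness: ∂M/∂y = ∂N/∂x ✓
Find F(x,y) such that ∂F/∂x = M, ∂F/∂y = N
Solution: 4x² + 6xy + 5y² = C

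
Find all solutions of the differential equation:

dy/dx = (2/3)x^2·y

Separating variables and integrating:
ln|y| = 2x^3/9 + C

General solution: y = Ce^(2x^3/9)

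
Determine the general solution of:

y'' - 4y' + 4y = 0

Characteristic equation: r² - 4r + 4 = 0
Factored: (r - 2)² = 0
Repeated root: r = 2
General solution: y = (C₁ + C₂x)e^(2x)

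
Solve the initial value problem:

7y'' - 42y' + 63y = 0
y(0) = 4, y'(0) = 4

General solution: y = (C₁ + C₂x)e^(3x)
Repeated root r = 3
Applying ICs: C₁ = 4, C₂ = -8
Particular solution: y = (4 - 8x)e^(3x)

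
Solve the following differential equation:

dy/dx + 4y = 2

Using integrating factor method:

General solution: y = 1/2 + Ce^(-4x)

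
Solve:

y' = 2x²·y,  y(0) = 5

General solution: y = Ce^(2x³/3)
Applying IC y(0) = 5:
Particular solution: y = 5e^(2x³/3)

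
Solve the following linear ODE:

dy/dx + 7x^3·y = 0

Using integrating factor method:

General solution: y = Ce^(-7x^4/4)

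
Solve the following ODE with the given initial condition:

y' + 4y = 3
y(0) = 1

General solution: y = 3/4 + Ce^(-4x)
Applying y(0) = 1: C = 1 - 3/4 = 1/4
Particular solution: y = 3/4 + (1/4)e^(-4x)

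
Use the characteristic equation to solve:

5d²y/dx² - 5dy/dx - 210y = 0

Characteristic equation: 5r² - 5r - 210 = 0
Divide by 5: r² - r - 42 = 0
Roots: r = 7, -6 (distinct real)
General solution: y = C₁e^(7x) + C₂e^(-6x)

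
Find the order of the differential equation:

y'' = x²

The order is 2 (highest derivative is of order 2).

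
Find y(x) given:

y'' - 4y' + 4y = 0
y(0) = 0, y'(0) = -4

General solution: y = (C₁ + C₂x)e^(2x)
Repeated root r = 2
Applying ICs: C₁ = 0, C₂ = -4
Particular solution: y = -4xe^(2x)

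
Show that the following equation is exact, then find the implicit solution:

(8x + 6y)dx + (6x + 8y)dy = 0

Verify exactness: ∂M/∂y = ∂N/∂x ✓
Find F(x,y) such that ∂F/∂x = M, ∂F/∂y = N
Solution: 4x² + 6xy + 4y² = C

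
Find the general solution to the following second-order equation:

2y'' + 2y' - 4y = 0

Characteristic equation: 2r² + 2r - 4 = 0
Divide by 2: r² + r - 2 = 0
Roots: r = 1, -2 (distinct real)
General solution: y = C₁e^x + C₂e^(-2x)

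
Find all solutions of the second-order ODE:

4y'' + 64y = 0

Characteristic equation: 4r² + 64 = 0
Divide by 4: r² + 16 = 0
Roots: r = ±4i (complex conjugates)
General solution: y = C₁cos(4x) + C₂sin(4x)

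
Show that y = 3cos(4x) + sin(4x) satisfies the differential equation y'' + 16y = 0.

Verification:
y'' = -48cos(4x) - 16sin(4x)
y'' + 16y = 0 ✓

Yes, it is a solution.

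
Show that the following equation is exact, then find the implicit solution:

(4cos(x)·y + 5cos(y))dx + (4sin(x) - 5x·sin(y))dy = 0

Verify exactness: ∂M/∂y = ∂N/∂x ✓
Find F(x,y) such that ∂F/∂x = M, ∂F/∂y = N
Solution: 4sin(x)·y + 5x·cos(y) = C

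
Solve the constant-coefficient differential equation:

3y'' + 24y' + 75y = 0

Characteristic equation: 3r² + 24r + 75 = 0
Divide by 3: r² + 8r + 25 = 0
Roots: r = -4 ± 3i (complex conjugates)
General solution: y = e^(-4x)(C₁cos(3x) + C₂sin(3x))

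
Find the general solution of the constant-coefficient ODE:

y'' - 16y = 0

Characteristic equation: r² - 16 = 0
Roots: r = 4, -4 (distinct real)
General solution: y = C₁e^(4x) + C₂e^(-4x)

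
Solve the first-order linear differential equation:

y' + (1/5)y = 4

Using integrating factor method:

General solution: y = 20 + Ce^(-x/5)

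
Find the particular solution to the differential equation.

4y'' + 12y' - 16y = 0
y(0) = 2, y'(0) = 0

General solution: y = C₁e^x + C₂e^(-4x)
Applying ICs: C₁ = 8/5, C₂ = 2/5
Particular solution: y = (8/5)e^x + (2/5)e^(-4x)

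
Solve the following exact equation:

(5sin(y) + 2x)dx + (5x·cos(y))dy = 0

Verify exactness: ∂M/∂y = ∂N/∂x ✓
Find F(x,y) such that ∂F/∂x = M, ∂F/∂y = N
Solution: 5x·sin(y) + x² = C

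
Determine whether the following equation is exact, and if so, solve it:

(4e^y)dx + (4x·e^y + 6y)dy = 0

Verify exactness: ∂M/∂y = ∂N/∂x ✓
Find F(x,y) such that ∂F/∂x = M, ∂F/∂y = N
Solution: 4x·e^y + 3y² = C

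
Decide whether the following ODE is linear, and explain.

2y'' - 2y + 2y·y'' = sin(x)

Nonlinear (y·y'' term)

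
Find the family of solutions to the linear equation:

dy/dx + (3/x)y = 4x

Using integrating factor method:

General solution: y = (4/5)x^2 + Cx^(-3)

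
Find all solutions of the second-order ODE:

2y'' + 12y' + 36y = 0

Characteristic equation: 2r² + 12r + 36 = 0
Divide by 2: r² + 6r + 18 = 0
Roots: r = -3 ± 3i (complex conjugates)
General solution: y = e^(-3x)(C₁cos(3x) + C₂sin(3x))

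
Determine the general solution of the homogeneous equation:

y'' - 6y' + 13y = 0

Characteristic equation: r² - 6r + 13 = 0
Roots: r = 3 ± 2i (complex conjugates)
General solution: y = e^(3x)(C₁cos(2x) + C₂sin(2x))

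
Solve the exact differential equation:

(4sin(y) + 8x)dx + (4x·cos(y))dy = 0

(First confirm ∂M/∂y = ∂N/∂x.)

Verify exactness: ∂M/∂y = ∂N/∂x ✓
Find F(x,y) such that ∂F/∂x = M, ∂F/∂y = N
Solution: 4x·sin(y) + 4x² = C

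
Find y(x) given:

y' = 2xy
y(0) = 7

General solution: y = Ce^(x²)
Applying IC y(0) = 7:
Particular solution: y = 7e^(x²)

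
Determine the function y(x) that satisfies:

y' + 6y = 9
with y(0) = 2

General solution: y = 3/2 + Ce^(-6x)
Applying y(0) = 2: C = 2 - 3/2 = 1/2
Particular solution: y = 3/2 + (1/2)e^(-6x)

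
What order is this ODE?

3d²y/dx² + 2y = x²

The order is 2 (highest derivative is of order 2).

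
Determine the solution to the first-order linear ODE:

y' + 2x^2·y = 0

Using integrating factor method:

General solution: y = Ce^(-2x^3/3)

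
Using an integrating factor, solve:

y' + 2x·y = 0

Using integrating factor method:

General solution: y = Ce^(-x^2)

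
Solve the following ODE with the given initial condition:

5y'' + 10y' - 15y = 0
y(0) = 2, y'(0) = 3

General solution: y = C₁e^x + C₂e^(-3x)
Applying ICs: C₁ = 9/4, C₂ = -1/4
Particular solution: y = (9/4)e^x - (1/4)e^(-3x)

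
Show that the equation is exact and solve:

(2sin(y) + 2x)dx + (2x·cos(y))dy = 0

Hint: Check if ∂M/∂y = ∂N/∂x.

Verify exactness: ∂M/∂y = ∂N/∂x ✓
Find F(x,y) such that ∂F/∂x = M, ∂F/∂y = N
Solution: 2x·sin(y) + x² = C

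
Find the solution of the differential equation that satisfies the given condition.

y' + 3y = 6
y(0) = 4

General solution: y = 2 + Ce^(-3x)
Applying y(0) = 4: C = 4 - 2 = 2
Particular solution: y = 2 + 2e^(-3x)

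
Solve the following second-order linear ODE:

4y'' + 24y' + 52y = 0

Characteristic equation: 4r² + 24r + 52 = 0
Divide by 4: r² + 6r + 13 = 0
Roots: r = -3 ± 2i (complex conjugates)
General solution: y = e^(-3x)(C₁cos(2x) + C₂sin(2x))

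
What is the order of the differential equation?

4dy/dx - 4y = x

The order is 1 (highest derivative is of order 1).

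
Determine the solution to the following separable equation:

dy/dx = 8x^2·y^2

Separating variables and integrating:
-1/y = 8x^3/3 + C

General solution: y^-1 = (-8/3)x^3 + C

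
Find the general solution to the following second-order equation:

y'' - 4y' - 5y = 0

Characteristic equation: r² - 4r - 5 = 0
Roots: r = 5, -1 (distinct real)
General solution: y = C₁e^(5x) + C₂e^(-x)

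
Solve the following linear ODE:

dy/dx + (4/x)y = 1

Using integrating factor method:

General solution: y = (1/5)x + Cx^(-4)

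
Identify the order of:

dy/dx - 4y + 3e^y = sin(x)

The order is 1 (highest derivative is of order 1).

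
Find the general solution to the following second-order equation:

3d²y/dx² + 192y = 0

Characteristic equation: 3r² + 192 = 0
Divide by 3: r² + 64 = 0
Roots: r = ±8i (complex conjugates)
General solution: y = C₁cos(8x) + C₂sin(8x)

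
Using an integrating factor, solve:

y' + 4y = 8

Using integrating factor method:

General solution: y = 2 + Ce^(-4x)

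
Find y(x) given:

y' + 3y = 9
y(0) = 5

General solution: y = 3 + Ce^(-3x)
Applying y(0) = 5: C = 5 - 3 = 2
Particular solution: y = 3 + 2e^(-3x)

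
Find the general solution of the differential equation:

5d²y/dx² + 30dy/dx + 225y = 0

Characteristic equation: 5r² + 30r + 225 = 0
Divide by 5: r² + 6r + 45 = 0
Roots: r = -3 ± 6i (complex conjugates)
General solution: y = e^(-3x)(C₁cos(6x) + C₂sin(6x))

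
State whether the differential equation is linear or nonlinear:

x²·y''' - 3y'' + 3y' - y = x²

Linear (y and its derivatives appear to the first power only, no products of y terms)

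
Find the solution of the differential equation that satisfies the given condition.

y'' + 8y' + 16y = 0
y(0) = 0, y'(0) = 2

General solution: y = (C₁ + C₂x)e^(-4x)
Repeated root r = -4
Applying ICs: C₁ = 0, C₂ = 2
Particular solution: y = 2xe^(-4x)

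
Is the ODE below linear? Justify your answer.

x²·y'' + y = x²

Yes. Linear (y and its derivatives appear to the first power only, no products of y terms)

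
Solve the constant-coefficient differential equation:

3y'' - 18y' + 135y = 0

Characteristic equation: 3r² - 18r + 135 = 0
Divide by 3: r² - 6r + 45 = 0
Roots: r = 3 ± 6i (complex conjugates)
General solution: y = e^(3x)(C₁cos(6x) + C₂sin(6x))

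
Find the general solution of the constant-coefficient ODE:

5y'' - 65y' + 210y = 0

Characteristic equation: 5r² - 65r + 210 = 0
Divide by 5: r² - 13r + 42 = 0
Roots: r = 6, 7 (distinct real)
General solution: y = C₁e^(6x) + C₂e^(7x)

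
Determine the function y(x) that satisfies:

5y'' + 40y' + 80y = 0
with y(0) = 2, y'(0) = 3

General solution: y = (C₁ + C₂x)e^(-4x)
Repeated root r = -4
Applying ICs: C₁ = 2, C₂ = 11
Particular solution: y = (2 + 11x)e^(-4x)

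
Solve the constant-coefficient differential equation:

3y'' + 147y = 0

Characteristic equation: 3r² + 147 = 0
Divide by 3: r² + 49 = 0
Roots: r = ±7i (complex conjugates)
General solution: y = C₁cos(7x) + C₂sin(7x)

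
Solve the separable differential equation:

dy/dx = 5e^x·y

Separating variables and integrating:
ln|y| = 5e^x + C

General solution: y = Ce^(5e^x)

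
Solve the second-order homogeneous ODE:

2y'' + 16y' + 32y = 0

Characteristic equation: 2r² + 16r + 32 = 0
Divide by 2: r² + 8r + 16 = 0
Factored: (r + 4)² = 0
Repeated root: r = -4
General solution: y = (C₁ + C₂x)e^(-4x)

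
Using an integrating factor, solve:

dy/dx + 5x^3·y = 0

Using integrating factor method:

General solution: y = Ce^(-5x^4/4)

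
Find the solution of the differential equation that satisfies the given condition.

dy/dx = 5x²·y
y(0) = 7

General solution: y = Ce^(5x³/3)
Applying IC y(0) = 7:
Particular solution: y = 7e^(5x³/3)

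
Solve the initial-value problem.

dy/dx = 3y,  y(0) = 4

General solution: y = Ce^(3x)
Applying IC y(0) = 4:
Particular solution: y = 4e^(3x)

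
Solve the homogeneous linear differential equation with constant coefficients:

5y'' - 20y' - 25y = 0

Characteristic equation: 5r² - 20r - 25 = 0
Divide by 5: r² - 4r - 5 = 0
Roots: r = 5, -1 (distinct real)
General solution: y = C₁e^(5x) + C₂e^(-x)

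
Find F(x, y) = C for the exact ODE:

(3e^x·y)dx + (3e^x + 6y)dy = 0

Verify exactness: ∂M/∂y = ∂N/∂x ✓
Find F(x,y) such that ∂F/∂x = M, ∂F/∂y = N
Solution: 3e^x·y + 3y² = C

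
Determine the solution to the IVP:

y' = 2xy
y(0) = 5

General solution: y = Ce^(x²)
Applying IC y(0) = 5:
Particular solution: y = 5e^(x²)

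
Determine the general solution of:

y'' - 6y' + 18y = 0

Characteristic equation: r² - 6r + 18 = 0
Roots: r = 3 ± 3i (complex conjugates)
General solution: y = e^(3x)(C₁cos(3x) + C₂sin(3x))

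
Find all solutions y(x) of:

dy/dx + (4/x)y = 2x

Using integrating factor method:

General solution: y = (1/3)x^2 + Cx^(-4)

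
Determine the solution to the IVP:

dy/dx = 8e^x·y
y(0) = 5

General solution: y = Ce^(8e^x)
Applying IC y(0) = 5:
Particular solution: y = 5e^(8(e^x - 1))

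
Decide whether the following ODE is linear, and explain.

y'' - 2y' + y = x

Linear (y and its derivatives appear to the first power only, no products of y terms)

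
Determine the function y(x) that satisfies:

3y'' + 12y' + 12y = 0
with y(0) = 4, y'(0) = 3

General solution: y = (C₁ + C₂x)e^(-2x)
Repeated root r = -2
Applying ICs: C₁ = 4, C₂ = 11
Particular solution: y = (4 + 11x)e^(-2x)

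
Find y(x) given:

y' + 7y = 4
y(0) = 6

General solution: y = 4/7 + Ce^(-7x)
Applying y(0) = 6: C = 6 - 4/7 = 38/7
Particular solution: y = 4/7 + (38/7)e^(-7x)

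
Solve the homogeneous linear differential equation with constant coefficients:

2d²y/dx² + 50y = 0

Characteristic equation: 2r² + 50 = 0
Divide by 2: r² + 25 = 0
Roots: r = ±5i (complex conjugates)
General solution: y = C₁cos(5x) + C₂sin(5x)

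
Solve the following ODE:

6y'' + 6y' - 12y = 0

Characteristic equation: 6r² + 6r - 12 = 0
Divide by 6: r² + r - 2 = 0
Roots: r = 1, -2 (distinct real)
General solution: y = C₁e^x + C₂e^(-2x)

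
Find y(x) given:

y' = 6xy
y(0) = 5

General solution: y = Ce^(3x²)
Applying IC y(0) = 5:
Particular solution: y = 5e^(3x²)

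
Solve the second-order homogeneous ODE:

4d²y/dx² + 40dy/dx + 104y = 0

Characteristic equation: 4r² + 40r + 104 = 0
Divide by 4: r² + 10r + 26 = 0
Roots: r = -5 ± i (complex conjugates)
General solution: y = e^(-5x)(C₁cos(x) + C₂sin(x))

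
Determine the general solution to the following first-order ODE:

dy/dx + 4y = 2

Using integrating factor method:

General solution: y = 1/2 + Ce^(-4x)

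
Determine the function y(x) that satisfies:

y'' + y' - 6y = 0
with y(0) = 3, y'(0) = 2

General solution: y = C₁e^(2x) + C₂e^(-3x)
Applying ICs: C₁ = 11/5, C₂ = 4/5
Particular solution: y = (11/5)e^(2x) + (4/5)e^(-3x)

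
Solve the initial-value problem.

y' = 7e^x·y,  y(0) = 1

General solution: y = Ce^(7e^x)
Applying IC y(0) = 1:
Particular solution: y = e^(7(e^x - 1))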